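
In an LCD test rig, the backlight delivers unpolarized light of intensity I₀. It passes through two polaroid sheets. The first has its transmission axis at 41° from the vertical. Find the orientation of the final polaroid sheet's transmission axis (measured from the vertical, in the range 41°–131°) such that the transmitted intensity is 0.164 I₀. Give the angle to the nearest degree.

Unpolarized light through the first polarizer → I₁ = ½ I₀, now polarized at 41°.
Need I₂/I₀ = 0.164, so cos²(θ − 41°) = 0.164 / 0.5 = 0.328.
θ − 41° = arccos(√0.328) = 55.1°, giving θ ≈ 41 + 55.1 = 96.1°.

θ ≈ 96°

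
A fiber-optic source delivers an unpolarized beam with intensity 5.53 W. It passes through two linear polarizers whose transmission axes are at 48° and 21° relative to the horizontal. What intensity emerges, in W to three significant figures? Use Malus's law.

Unpolarized light through the first polarizer → I₁ = 5.53 W/2 = 2.765 W, polarized at 48°.
I₂ = I₁ · cos²(27°) = 2.765 · 0.7939 = 2.195 W.

I ≈ 2.20 W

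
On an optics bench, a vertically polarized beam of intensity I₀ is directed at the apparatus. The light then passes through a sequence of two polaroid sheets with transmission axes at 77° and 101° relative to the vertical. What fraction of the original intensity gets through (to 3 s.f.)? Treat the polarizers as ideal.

I₁ = I₀ cos²(77° − 0°) = I₀ cos²(77°) = 0.0506 I₀.
I₂ = I₁ cos²(101° − 77°) = 0.0506 I₀ · cos²(24°) = 0.04223 I₀.
Transmitted fraction = 0.04223.

≈ 0.0422 I₀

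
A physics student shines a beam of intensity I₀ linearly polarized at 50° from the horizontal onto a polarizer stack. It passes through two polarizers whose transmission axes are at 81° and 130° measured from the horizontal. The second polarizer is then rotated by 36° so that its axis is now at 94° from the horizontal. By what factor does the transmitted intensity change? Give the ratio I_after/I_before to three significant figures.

Before rotation:
By Malus's law, I₁ = I₀ cos²(81° − 50°) = I₀ cos²(31°) = 0.7347 I₀.
I₂ = I₁ cos²(130° − 81°) = 0.7347 I₀ · cos²(49°) = 0.3162 I₀.
After rotation:
I₁ = I₀ cos²(81° − 50°) = I₀ cos²(31°) = 0.7347 I₀.
I₂ = I₁ cos²(94° − 81°) = 0.7347 I₀ · cos²(13°) = 0.6976 I₀.
Ratio = 0.6976 / 0.3162 = 2.206.

I_new/I_old ≈ 2.21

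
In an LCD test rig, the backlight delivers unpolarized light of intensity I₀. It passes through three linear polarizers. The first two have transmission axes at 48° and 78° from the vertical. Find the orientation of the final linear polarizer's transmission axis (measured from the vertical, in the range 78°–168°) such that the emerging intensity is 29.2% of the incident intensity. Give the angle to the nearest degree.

θ ≈ 106°

Unpolarized light through the first polarizer → I₁ = ½ I₀, now polarized at 48°.
I₂ = I₁ cos²(78° − 48°) = 0.5 I₀ · cos²(30°) = 0.375 I₀.
Need I₃/I₀ = 0.292, so cos²(θ − 78°) = 0.292 / 0.375 = 0.7787.
θ − 78° = arccos(√0.7787) = 28.1°, giving θ ≈ 78 + 28.1 = 106.1°.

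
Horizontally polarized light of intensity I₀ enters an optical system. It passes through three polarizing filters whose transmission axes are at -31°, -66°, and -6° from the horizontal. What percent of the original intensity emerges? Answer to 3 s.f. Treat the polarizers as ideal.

≈ 12.3%

I₁ = I₀ cos²(-31° − 0°) = I₀ cos²(31°) = 0.7347 I₀.
I₂ = I₁ cos²(-66° + 31°) = 0.7347 I₀ · cos²(35°) = 0.493 I₀.
I₃ = I₂ cos²(-6° + 66°) = 0.493 I₀ · cos²(60°) = 0.1233 I₀.
That is 12.33% of the incident intensity.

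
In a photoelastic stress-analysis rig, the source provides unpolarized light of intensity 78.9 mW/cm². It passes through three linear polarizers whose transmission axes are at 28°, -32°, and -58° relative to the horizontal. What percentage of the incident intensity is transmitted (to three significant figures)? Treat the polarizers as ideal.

≈ 10.1%

Unpolarized light through the first polarizer → I₁ = 78.9 mW/cm²/2 = 39.45 mW/cm², polarized at 28°.
I₂ = I₁ · cos²(60°) = 39.45 · 0.25 = 9.863 mW/cm².
I₃ = I₂ · cos²(26°) = 9.863 · 0.8078 = 7.967 mW/cm².
That is 10.1% of the incident intensity.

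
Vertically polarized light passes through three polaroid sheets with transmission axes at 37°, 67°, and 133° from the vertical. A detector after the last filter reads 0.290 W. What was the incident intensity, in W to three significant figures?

I₁ = I₀ cos²(37° − 0°) = I₀ cos²(37°) = 0.6378 I₀.
I₂ = I₁ cos²(67° − 37°) = 0.6378 I₀ · cos²(30°) = 0.4784 I₀.
I₃ = I₂ cos²(133° − 67°) = 0.4784 I₀ · cos²(66°) = 0.07914 I₀.
So 0.290 W = 0.07914 I₀, giving I₀ = 0.290/0.07914 = 3.664 W.

I₀ ≈ 3.66 W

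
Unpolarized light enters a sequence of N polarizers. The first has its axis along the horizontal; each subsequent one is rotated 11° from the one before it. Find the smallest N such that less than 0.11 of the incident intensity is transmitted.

N = 42

First polarizer halves the unpolarized light: factor 1/2.
Each further stage multiplies by cos²(11°) = 0.9636.
After N polarizers: T = 0.5·0.9636^(N−1). Require T < 0.11 ⇒ N−1 > ln(0.11/0.5)/ln(0.9636) = 40.83, so N−1 ≥ 41 and N = 42.
Check: N=42 gives T = 0.1093 < 0.11; N=41 gives T = 0.1134.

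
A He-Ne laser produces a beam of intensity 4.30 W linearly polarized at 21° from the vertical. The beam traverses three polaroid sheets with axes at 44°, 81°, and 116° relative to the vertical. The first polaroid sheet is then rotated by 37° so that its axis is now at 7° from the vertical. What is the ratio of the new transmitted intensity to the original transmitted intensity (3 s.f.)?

Before rotation:
By Malus's law, I₁ = I₀ cos²(44° − 21°) = I₀ cos²(23°) = 0.8473 I₀.
I₂ = I₁ cos²(81° − 44°) = 0.8473 I₀ · cos²(37°) = 0.5404 I₀.
I₃ = I₂ cos²(116° − 81°) = 0.5404 I₀ · cos²(35°) = 0.3626 I₀.
After rotation:
I₁ = I₀ cos²(7° − 21°) = I₀ cos²(14°) = 0.9415 I₀.
I₂ = I₁ cos²(81° − 7°) = 0.9415 I₀ · cos²(74°) = 0.07153 I₀.
I₃ = I₂ cos²(116° − 81°) = 0.07153 I₀ · cos²(35°) = 0.048 I₀.
Ratio = 0.048 / 0.3626 = 0.1324.

I_new/I_old ≈ 0.132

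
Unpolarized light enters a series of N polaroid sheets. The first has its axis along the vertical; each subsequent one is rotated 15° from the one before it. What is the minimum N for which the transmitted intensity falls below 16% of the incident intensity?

N = 18

First polarizer halves the unpolarized light: factor 1/2.
Each further stage multiplies by cos²(15°) = 0.933.
After N polarizers: T = 0.5·0.933^(N−1). Require T < 0.16 ⇒ N−1 > ln(0.16/0.5)/ln(0.933) = 16.43, so N−1 ≥ 17 and N = 18.
Check: N=18 gives T = 0.1538 < 0.16; N=17 gives T = 0.1649.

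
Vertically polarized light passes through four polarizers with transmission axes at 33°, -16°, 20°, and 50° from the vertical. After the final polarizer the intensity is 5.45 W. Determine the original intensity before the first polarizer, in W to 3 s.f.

By Malus's law, I₁ = I₀ cos²(33° − 0°) = I₀ cos²(33°) = 0.7034 I₀.
I₂ = I₁ cos²(-16° − 33°) = 0.7034 I₀ · cos²(49°) = 0.3027 I₀.
I₃ = I₂ cos²(20° + 16°) = 0.3027 I₀ · cos²(36°) = 0.1981 I₀.
I₄ = I₃ cos²(50° − 20°) = 0.1981 I₀ · cos²(30°) = 0.1486 I₀.
So 5.45 W = 0.1486 I₀, giving I₀ = 5.45/0.1486 = 36.67 W.

I₀ ≈ 36.7 W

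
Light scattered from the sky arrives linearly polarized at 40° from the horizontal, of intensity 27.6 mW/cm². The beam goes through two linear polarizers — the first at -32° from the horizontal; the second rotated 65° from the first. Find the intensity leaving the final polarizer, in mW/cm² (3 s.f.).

I₁ = 27.6 mW/cm² · cos²(72°) = 2.636 mW/cm².
I₂ = I₁ · cos²(65°) = 2.636 · 0.1786 = 0.4707 mW/cm².

I ≈ 0.471 mW/cm²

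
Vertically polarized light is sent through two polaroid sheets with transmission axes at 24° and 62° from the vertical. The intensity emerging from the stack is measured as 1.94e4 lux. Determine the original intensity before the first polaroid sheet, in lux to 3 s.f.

By Malus's law, I₁ = I₀ cos²(24° − 0°) = I₀ cos²(24°) = 0.8346 I₀.
I₂ = I₁ cos²(62° − 24°) = 0.8346 I₀ · cos²(38°) = 0.5182 I₀.
So 1.94e4 lux = 0.5182 I₀, giving I₀ = 1.94e4/0.5182 = 3.743e+04 lux.

I₀ ≈ 3.74e4 lux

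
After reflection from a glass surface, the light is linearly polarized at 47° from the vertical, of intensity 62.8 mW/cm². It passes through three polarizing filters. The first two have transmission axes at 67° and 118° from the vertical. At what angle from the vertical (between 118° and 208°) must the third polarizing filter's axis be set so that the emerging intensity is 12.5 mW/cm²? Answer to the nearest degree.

By Malus's law, I₁ = I₀ cos²(67° − 47°) = I₀ cos²(20°) = 0.883 I₀.
I₂ = I₁ cos²(118° − 67°) = 0.883 I₀ · cos²(51°) = 0.3497 I₀.
Target fraction: 12.5 / 62.8 mW/cm² = 0.199 of I₀.
Need I₃/I₀ = 0.199, so cos²(θ − 118°) = 0.199 / 0.3497 = 0.5692.
θ − 118° = arccos(√0.5692) = 41.0°, giving θ ≈ 118 + 41.0 = 159.0°.

θ ≈ 159°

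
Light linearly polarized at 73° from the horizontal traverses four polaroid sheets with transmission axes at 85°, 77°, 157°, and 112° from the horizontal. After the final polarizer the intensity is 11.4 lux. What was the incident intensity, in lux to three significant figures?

I₀ ≈ 806 lux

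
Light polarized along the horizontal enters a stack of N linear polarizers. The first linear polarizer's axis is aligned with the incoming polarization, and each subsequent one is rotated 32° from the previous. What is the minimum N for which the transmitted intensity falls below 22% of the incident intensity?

N = 6

First polarizer is aligned with the polarization: full transmission.
Each further stage multiplies by cos²(32°) = 0.7192.
After N polarizers: T = 0.7192^(N−1). Require T < 0.22 ⇒ N−1 > ln(0.22)/ln(0.7192) = 4.59, so N−1 ≥ 5 and N = 6.
Check: N=6 gives T = 0.1924 < 0.22; N=5 gives T = 0.2675.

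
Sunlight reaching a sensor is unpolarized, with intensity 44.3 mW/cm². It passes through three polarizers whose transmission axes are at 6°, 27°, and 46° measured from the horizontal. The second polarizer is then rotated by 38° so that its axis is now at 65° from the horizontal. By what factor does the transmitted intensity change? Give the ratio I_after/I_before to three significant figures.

I_new/I_old ≈ 0.304

Before rotation:
Unpolarized light through the first polarizer → I₁ = ½ I₀, now polarized at 6°.
I₂ = I₁ cos²(27° − 6°) = 0.5 I₀ · cos²(21°) = 0.4358 I₀.
I₃ = I₂ cos²(46° − 27°) = 0.4358 I₀ · cos²(19°) = 0.3896 I₀.
After rotation:
Unpolarized light through the first polarizer → I₁ = ½ I₀, now polarized at 6°.
I₂ = I₁ cos²(65° − 6°) = 0.5 I₀ · cos²(59°) = 0.1326 I₀.
I₃ = I₂ cos²(46° − 65°) = 0.1326 I₀ · cos²(19°) = 0.1186 I₀.
Ratio = 0.1186 / 0.3896 = 0.3044.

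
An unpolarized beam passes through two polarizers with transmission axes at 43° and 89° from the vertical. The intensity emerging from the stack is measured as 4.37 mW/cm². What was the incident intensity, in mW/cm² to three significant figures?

Unpolarized light through the first polarizer → I₁ = ½ I₀, now polarized at 43°.
I₂ = I₁ cos²(89° − 43°) = 0.5 I₀ · cos²(46°) = 0.2413 I₀.
So 4.37 mW/cm² = 0.2413 I₀, giving I₀ = 4.37/0.2413 = 18.11 mW/cm².

I₀ ≈ 18.1 mW/cm²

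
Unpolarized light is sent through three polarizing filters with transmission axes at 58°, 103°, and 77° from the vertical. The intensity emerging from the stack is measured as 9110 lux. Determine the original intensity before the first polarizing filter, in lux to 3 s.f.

I₀ ≈ 4.51e4 lux

Unpolarized light through the first polarizer → I₁ = ½ I₀, now polarized at 58°.
I₂ = I₁ cos²(103° − 58°) = 0.5 I₀ · cos²(45°) = 0.25 I₀.
I₃ = I₂ cos²(77° − 103°) = 0.25 I₀ · cos²(26°) = 0.202 I₀.
So 9110 lux = 0.202 I₀, giving I₀ = 9110/0.202 = 4.511e+04 lux.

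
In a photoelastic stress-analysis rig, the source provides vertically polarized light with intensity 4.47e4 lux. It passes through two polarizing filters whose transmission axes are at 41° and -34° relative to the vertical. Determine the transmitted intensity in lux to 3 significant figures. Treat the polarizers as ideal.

I₁ = 4.47e4 lux · cos²(41°) = 2.546e+04 lux.
I₂ = I₁ · cos²(75°) = 2.546e+04 · 0.06699 = 1706 lux.

I ≈ 1710 lux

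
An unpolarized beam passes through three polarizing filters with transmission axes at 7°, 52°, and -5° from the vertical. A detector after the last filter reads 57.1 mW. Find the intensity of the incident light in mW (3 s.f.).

Unpolarized light through the first polarizer → I₁ = ½ I₀, now polarized at 7°.
I₂ = I₁ cos²(52° − 7°) = 0.5 I₀ · cos²(45°) = 0.25 I₀.
I₃ = I₂ cos²(-5° − 52°) = 0.25 I₀ · cos²(57°) = 0.07416 I₀.
So 57.1 mW = 0.07416 I₀, giving I₀ = 57.1/0.07416 = 770 mW.

I₀ ≈ 770 mW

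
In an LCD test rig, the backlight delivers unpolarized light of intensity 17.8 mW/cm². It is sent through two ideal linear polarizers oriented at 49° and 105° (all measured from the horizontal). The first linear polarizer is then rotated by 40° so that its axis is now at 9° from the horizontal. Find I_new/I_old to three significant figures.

Before rotation:
Unpolarized light through the first polarizer → I₁ = ½ I₀, now polarized at 49°.
I₂ = I₁ cos²(105° − 49°) = 0.5 I₀ · cos²(56°) = 0.1563 I₀.
After rotation:
Unpolarized light through the first polarizer → I₁ = ½ I₀, now polarized at 9°.
Angle between axes 1 and 2: 84°. I₂ = 0.5 I₀ · cos²(84°) = 0.005463 I₀.
Ratio = 0.005463 / 0.1563 = 0.03494.

I_new/I_old ≈ 0.0349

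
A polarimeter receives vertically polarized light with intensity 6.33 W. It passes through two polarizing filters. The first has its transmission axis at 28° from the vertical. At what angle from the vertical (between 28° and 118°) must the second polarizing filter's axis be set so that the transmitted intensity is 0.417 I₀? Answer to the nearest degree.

By Malus's law, I₁ = I₀ cos²(28° − 0°) = I₀ cos²(28°) = 0.7796 I₀.
Need I₂/I₀ = 0.417, so cos²(θ − 28°) = 0.417 / 0.7796 = 0.5349.
θ − 28° = arccos(√0.5349) = 43.0°, giving θ ≈ 28 + 43.0 = 71.0°.

θ ≈ 71°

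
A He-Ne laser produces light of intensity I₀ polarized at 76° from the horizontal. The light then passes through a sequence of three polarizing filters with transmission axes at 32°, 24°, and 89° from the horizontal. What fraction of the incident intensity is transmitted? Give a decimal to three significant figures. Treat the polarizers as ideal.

≈ 0.0906 I₀

I₁ = I₀ cos²(32° − 76°) = I₀ cos²(44°) = 0.5174 I₀.
I₂ = I₁ cos²(24° − 32°) = 0.5174 I₀ · cos²(8°) = 0.5074 I₀.
I₃ = I₂ cos²(89° − 24°) = 0.5074 I₀ · cos²(65°) = 0.09063 I₀.
Transmitted fraction = 0.09063.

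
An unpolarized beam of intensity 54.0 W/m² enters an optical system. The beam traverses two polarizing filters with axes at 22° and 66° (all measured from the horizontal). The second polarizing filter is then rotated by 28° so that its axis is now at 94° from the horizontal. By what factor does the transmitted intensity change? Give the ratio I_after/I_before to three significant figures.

I_new/I_old ≈ 0.185

Before rotation:
Unpolarized light through the first polarizer → I₁ = ½ I₀, now polarized at 22°.
I₂ = I₁ cos²(66° − 22°) = 0.5 I₀ · cos²(44°) = 0.2587 I₀.
After rotation:
Unpolarized light through the first polarizer → I₁ = ½ I₀, now polarized at 22°.
I₂ = I₁ cos²(94° − 22°) = 0.5 I₀ · cos²(72°) = 0.04775 I₀.
Ratio = 0.04775 / 0.2587 = 0.1845.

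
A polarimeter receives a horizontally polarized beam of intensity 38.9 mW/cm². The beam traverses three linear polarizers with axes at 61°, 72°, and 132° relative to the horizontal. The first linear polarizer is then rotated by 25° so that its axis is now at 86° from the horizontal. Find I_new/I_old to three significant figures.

Before rotation:
I₁ = I₀ cos²(61° − 0°) = I₀ cos²(61°) = 0.235 I₀.
I₂ = I₁ cos²(72° − 61°) = 0.235 I₀ · cos²(11°) = 0.2265 I₀.
I₃ = I₂ cos²(132° − 72°) = 0.2265 I₀ · cos²(60°) = 0.05662 I₀.
After rotation:
I₁ = I₀ cos²(86° − 0°) = I₀ cos²(86°) = 0.004866 I₀.
I₂ = I₁ cos²(72° − 86°) = 0.004866 I₀ · cos²(14°) = 0.004581 I₀.
I₃ = I₂ cos²(132° − 72°) = 0.004581 I₀ · cos²(60°) = 0.001145 I₀.
Ratio = 0.001145 / 0.05662 = 0.02023.

I_new/I_old ≈ 0.0202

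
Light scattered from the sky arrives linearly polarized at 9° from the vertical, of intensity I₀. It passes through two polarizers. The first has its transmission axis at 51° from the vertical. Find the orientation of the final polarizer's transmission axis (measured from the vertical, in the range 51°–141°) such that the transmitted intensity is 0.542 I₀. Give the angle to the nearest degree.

θ ≈ 59°

I₁ = I₀ cos²(51° − 9°) = I₀ cos²(42°) = 0.5523 I₀.
Need I₂/I₀ = 0.542, so cos²(θ − 51°) = 0.542 / 0.5523 = 0.9814.
θ − 51° = arccos(√0.9814) = 7.8°, giving θ ≈ 51 + 7.8 = 58.8°.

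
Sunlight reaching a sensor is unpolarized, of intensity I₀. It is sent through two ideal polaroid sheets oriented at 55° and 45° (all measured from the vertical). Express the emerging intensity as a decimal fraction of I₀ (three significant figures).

≈ 0.485 I₀

Unpolarized light through the first polarizer → I₁ = ½ I₀, now polarized at 55°.
I₂ = I₁ cos²(45° − 55°) = 0.5 I₀ · cos²(10°) = 0.4849 I₀.
Transmitted fraction = 0.4849.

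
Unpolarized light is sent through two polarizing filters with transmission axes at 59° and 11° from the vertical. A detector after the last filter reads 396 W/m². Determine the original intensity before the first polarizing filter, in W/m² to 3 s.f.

I₀ ≈ 1770 W/m²

Unpolarized light through the first polarizer → I₁ = ½ I₀, now polarized at 59°.
I₂ = I₁ cos²(11° − 59°) = 0.5 I₀ · cos²(48°) = 0.2239 I₀.
So 396 W/m² = 0.2239 I₀, giving I₀ = 396/0.2239 = 1769 W/m².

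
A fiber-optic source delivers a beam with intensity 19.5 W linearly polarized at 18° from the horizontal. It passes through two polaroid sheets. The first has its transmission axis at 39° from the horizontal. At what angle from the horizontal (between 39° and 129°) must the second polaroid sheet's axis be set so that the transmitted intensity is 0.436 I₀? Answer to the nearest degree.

θ ≈ 84°

I₁ = I₀ cos²(39° − 18°) = I₀ cos²(21°) = 0.8716 I₀.
Need I₂/I₀ = 0.436, so cos²(θ − 39°) = 0.436 / 0.8716 = 0.5002.
θ − 39° = arccos(√0.5002) = 45.0°, giving θ ≈ 39 + 45.0 = 84.0°.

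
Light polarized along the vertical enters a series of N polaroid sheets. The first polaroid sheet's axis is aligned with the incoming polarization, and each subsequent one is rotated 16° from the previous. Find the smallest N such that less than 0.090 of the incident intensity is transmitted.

N = 32

First polarizer is aligned with the polarization: full transmission.
Each further stage multiplies by cos²(16°) = 0.924.
After N polarizers: T = 0.924^(N−1). Require T < 0.090 ⇒ N−1 > ln(0.090)/ln(0.924) = 30.47, so N−1 ≥ 31 and N = 32.
Check: N=32 gives T = 0.08633 < 0.090; N=31 gives T = 0.09343.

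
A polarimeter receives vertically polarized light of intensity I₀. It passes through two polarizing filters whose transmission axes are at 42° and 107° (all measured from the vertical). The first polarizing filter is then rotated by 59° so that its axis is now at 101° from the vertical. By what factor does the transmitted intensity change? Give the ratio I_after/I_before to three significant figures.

I_new/I_old ≈ 0.365

Before rotation:
I₁ = I₀ cos²(42° − 0°) = I₀ cos²(42°) = 0.5523 I₀.
I₂ = I₁ cos²(107° − 42°) = 0.5523 I₀ · cos²(65°) = 0.09864 I₀.
After rotation:
I₁ = I₀ cos²(101° − 0°) = I₀ cos²(79°) = 0.03641 I₀.
I₂ = I₁ cos²(107° − 101°) = 0.03641 I₀ · cos²(6°) = 0.03601 I₀.
Ratio = 0.03601 / 0.09864 = 0.3651.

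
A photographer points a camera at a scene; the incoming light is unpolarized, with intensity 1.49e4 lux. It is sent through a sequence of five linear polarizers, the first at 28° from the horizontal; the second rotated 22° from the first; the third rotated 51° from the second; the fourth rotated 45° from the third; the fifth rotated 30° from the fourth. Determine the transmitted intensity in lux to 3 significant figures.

I ≈ 951 lux

Unpolarized light through the first polarizer → I₁ = 1.49e4 lux/2 = 7450 lux, polarized at 28°.
I₂ = I₁ · cos²(22°) = 7450 · 0.8597 = 6405 lux.
I₃ = I₂ · cos²(51°) = 6405 · 0.396 = 2536 lux.
I₄ = I₃ · cos²(45°) = 2536 · 0.5 = 1268 lux.
I₅ = I₄ · cos²(30°) = 1268 · 0.75 = 951.2 lux.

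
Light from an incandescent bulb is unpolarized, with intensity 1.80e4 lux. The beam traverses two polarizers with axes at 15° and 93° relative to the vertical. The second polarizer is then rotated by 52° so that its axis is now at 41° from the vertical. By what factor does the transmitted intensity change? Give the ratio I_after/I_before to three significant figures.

I_new/I_old ≈ 18.7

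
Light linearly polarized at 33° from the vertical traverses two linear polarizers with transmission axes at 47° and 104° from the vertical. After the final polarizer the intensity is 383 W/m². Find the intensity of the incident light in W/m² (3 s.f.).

I₀ ≈ 1370 W/m²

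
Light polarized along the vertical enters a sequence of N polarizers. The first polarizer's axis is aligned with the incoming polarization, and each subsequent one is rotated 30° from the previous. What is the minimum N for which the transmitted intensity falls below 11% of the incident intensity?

N = 9

First polarizer is aligned with the polarization: full transmission.
Each further stage multiplies by cos²(30°) = 0.75.
After N polarizers: T = 0.75^(N−1). Require T < 0.11 ⇒ N−1 > ln(0.11)/ln(0.75) = 7.67, so N−1 ≥ 8 and N = 9.
Check: N=9 gives T = 0.1001 < 0.11; N=8 gives T = 0.1335.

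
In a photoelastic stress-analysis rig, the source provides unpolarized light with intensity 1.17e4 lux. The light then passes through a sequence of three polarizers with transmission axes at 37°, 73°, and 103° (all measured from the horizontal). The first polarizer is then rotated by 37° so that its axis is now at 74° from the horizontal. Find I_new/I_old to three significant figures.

I_new/I_old ≈ 1.53

Before rotation:
Unpolarized light through the first polarizer → I₁ = ½ I₀, now polarized at 37°.
I₂ = I₁ cos²(73° − 37°) = 0.5 I₀ · cos²(36°) = 0.3273 I₀.
I₃ = I₂ cos²(103° − 73°) = 0.3273 I₀ · cos²(30°) = 0.2454 I₀.
After rotation:
Unpolarized light through the first polarizer → I₁ = ½ I₀, now polarized at 74°.
I₂ = I₁ cos²(73° − 74°) = 0.5 I₀ · cos²(1°) = 0.4998 I₀.
I₃ = I₂ cos²(103° − 73°) = 0.4998 I₀ · cos²(30°) = 0.3749 I₀.
Ratio = 0.3749 / 0.2454 = 1.527.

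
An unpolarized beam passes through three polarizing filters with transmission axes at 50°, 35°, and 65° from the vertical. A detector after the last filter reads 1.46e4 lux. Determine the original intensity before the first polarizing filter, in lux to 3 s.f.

I₀ ≈ 4.17e4 lux

Unpolarized light through the first polarizer → I₁ = ½ I₀, now polarized at 50°.
I₂ = I₁ cos²(35° − 50°) = 0.5 I₀ · cos²(15°) = 0.4665 I₀.
I₃ = I₂ cos²(65° − 35°) = 0.4665 I₀ · cos²(30°) = 0.3499 I₀.
So 1.46e4 lux = 0.3499 I₀, giving I₀ = 1.46e4/0.3499 = 4.173e+04 lux.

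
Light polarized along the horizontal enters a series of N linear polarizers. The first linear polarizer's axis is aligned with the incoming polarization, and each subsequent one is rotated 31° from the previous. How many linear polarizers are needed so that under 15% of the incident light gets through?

First polarizer is aligned with the polarization: full transmission.
Each further stage multiplies by cos²(31°) = 0.7347.
After N polarizers: T = 0.7347^(N−1). Require T < 0.15 ⇒ N−1 > ln(0.15)/ln(0.7347) = 6.15, so N−1 ≥ 7 and N = 8.
Check: N=8 gives T = 0.1156 < 0.15; N=7 gives T = 0.1573.

N = 8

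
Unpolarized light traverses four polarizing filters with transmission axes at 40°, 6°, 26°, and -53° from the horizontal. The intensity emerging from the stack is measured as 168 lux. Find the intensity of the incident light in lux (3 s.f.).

Unpolarized light through the first polarizer → I₁ = ½ I₀, now polarized at 40°.
I₂ = I₁ cos²(6° − 40°) = 0.5 I₀ · cos²(34°) = 0.3437 I₀.
I₃ = I₂ cos²(26° − 6°) = 0.3437 I₀ · cos²(20°) = 0.3035 I₀.
I₄ = I₃ cos²(-53° − 26°) = 0.3035 I₀ · cos²(79°) = 0.01105 I₀.
So 168 lux = 0.01105 I₀, giving I₀ = 168/0.01105 = 1.521e+04 lux.

I₀ ≈ 1.52e4 lux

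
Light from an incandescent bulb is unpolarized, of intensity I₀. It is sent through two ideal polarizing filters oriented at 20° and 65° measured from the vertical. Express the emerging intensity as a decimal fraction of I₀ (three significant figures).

Unpolarized light through the first polarizer → I₁ = ½ I₀, now polarized at 20°.
I₂ = I₁ cos²(65° − 20°) = 0.5 I₀ · cos²(45°) = 0.25 I₀.
Transmitted fraction = 0.25.

≈ 0.250 I₀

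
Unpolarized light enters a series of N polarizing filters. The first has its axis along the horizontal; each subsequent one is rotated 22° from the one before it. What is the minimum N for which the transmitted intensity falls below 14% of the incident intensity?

N = 10

First polarizer halves the unpolarized light: factor 1/2.
Each further stage multiplies by cos²(22°) = 0.8597.
After N polarizers: T = 0.5·0.8597^(N−1). Require T < 0.14 ⇒ N−1 > ln(0.14/0.5)/ln(0.8597) = 8.42, so N−1 ≥ 9 and N = 10.
Check: N=10 gives T = 0.1282 < 0.14; N=9 gives T = 0.1492.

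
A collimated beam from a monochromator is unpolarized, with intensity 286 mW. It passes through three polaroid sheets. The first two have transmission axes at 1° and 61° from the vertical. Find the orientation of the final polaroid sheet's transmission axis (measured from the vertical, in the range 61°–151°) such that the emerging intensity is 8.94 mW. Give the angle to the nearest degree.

θ ≈ 121°

Unpolarized light through the first polarizer → I₁ = ½ I₀, now polarized at 1°.
I₂ = I₁ cos²(61° − 1°) = 0.5 I₀ · cos²(60°) = 0.125 I₀.
Target fraction: 8.94 / 286 mW = 0.03126 of I₀.
Need I₃/I₀ = 0.03126, so cos²(θ − 61°) = 0.03126 / 0.125 = 0.2501.
θ − 61° = arccos(√0.2501) = 60.0°, giving θ ≈ 61 + 60.0 = 121.0°.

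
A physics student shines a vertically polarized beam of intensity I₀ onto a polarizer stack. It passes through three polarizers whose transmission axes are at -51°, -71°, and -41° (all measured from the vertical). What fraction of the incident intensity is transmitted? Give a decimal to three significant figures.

≈ 0.262 I₀

I₁ = I₀ cos²(-51° − 0°) = I₀ cos²(51°) = 0.396 I₀.
I₂ = I₁ cos²(-71° + 51°) = 0.396 I₀ · cos²(20°) = 0.3497 I₀.
I₃ = I₂ cos²(-41° + 71°) = 0.3497 I₀ · cos²(30°) = 0.2623 I₀.
Transmitted fraction = 0.2623.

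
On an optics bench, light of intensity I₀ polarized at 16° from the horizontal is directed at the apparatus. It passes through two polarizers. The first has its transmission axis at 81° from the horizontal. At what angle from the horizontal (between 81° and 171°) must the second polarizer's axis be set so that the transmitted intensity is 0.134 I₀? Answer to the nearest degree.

θ ≈ 111°

I₁ = I₀ cos²(81° − 16°) = I₀ cos²(65°) = 0.1786 I₀.
Need I₂/I₀ = 0.134, so cos²(θ − 81°) = 0.134 / 0.1786 = 0.7503.
θ − 81° = arccos(√0.7503) = 30.0°, giving θ ≈ 81 + 30.0 = 111.0°.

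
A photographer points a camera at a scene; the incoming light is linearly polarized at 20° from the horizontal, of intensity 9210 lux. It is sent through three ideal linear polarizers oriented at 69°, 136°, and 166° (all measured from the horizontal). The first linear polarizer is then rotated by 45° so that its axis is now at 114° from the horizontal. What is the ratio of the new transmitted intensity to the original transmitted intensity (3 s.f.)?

Before rotation:
By Malus's law, I₁ = I₀ cos²(69° − 20°) = I₀ cos²(49°) = 0.4304 I₀.
I₂ = I₁ cos²(136° − 69°) = 0.4304 I₀ · cos²(67°) = 0.06571 I₀.
I₃ = I₂ cos²(166° − 136°) = 0.06571 I₀ · cos²(30°) = 0.04928 I₀.
After rotation:
I₁ = I₀ cos²(114° − 20°) = I₀ cos²(86°) = 0.004866 I₀.
I₂ = I₁ cos²(136° − 114°) = 0.004866 I₀ · cos²(22°) = 0.004183 I₀.
I₃ = I₂ cos²(166° − 136°) = 0.004183 I₀ · cos²(30°) = 0.003137 I₀.
Ratio = 0.003137 / 0.04928 = 0.06366.

I_new/I_old ≈ 0.0637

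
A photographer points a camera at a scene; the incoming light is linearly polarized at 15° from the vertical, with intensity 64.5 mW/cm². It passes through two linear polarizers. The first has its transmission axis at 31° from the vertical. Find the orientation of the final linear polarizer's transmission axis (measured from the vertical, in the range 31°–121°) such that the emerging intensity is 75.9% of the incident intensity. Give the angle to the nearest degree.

θ ≈ 56°

By Malus's law, I₁ = I₀ cos²(31° − 15°) = I₀ cos²(16°) = 0.924 I₀.
Need I₂/I₀ = 0.759, so cos²(θ − 31°) = 0.759 / 0.924 = 0.8214.
θ − 31° = arccos(√0.8214) = 25.0°, giving θ ≈ 31 + 25.0 = 56.0°.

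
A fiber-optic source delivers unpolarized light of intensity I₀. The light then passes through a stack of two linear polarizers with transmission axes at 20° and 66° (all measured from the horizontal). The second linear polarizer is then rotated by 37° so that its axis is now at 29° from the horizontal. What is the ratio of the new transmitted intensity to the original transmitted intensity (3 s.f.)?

I_new/I_old ≈ 2.02

Before rotation:
Unpolarized light through the first polarizer → I₁ = ½ I₀, now polarized at 20°.
I₂ = I₁ cos²(66° − 20°) = 0.5 I₀ · cos²(46°) = 0.2413 I₀.
After rotation:
Unpolarized light through the first polarizer → I₁ = ½ I₀, now polarized at 20°.
I₂ = I₁ cos²(29° − 20°) = 0.5 I₀ · cos²(9°) = 0.4878 I₀.
Ratio = 0.4878 / 0.2413 = 2.022.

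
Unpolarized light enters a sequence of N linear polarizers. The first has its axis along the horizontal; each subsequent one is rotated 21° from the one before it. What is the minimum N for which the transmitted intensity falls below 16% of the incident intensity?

N = 10

First polarizer halves the unpolarized light: factor 1/2.
Each further stage multiplies by cos²(21°) = 0.8716.
After N polarizers: T = 0.5·0.8716^(N−1). Require T < 0.16 ⇒ N−1 > ln(0.16/0.5)/ln(0.8716) = 8.29, so N−1 ≥ 9 and N = 10.
Check: N=10 gives T = 0.1451 < 0.16; N=9 gives T = 0.1665.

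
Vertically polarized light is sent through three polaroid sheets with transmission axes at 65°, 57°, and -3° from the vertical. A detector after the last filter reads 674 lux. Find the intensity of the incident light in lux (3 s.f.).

I₁ = I₀ cos²(65° − 0°) = I₀ cos²(65°) = 0.1786 I₀.
I₂ = I₁ cos²(57° − 65°) = 0.1786 I₀ · cos²(8°) = 0.1751 I₀.
I₃ = I₂ cos²(-3° − 57°) = 0.1751 I₀ · cos²(60°) = 0.04379 I₀.
So 674 lux = 0.04379 I₀, giving I₀ = 674/0.04379 = 1.539e+04 lux.

I₀ ≈ 1.54e4 lux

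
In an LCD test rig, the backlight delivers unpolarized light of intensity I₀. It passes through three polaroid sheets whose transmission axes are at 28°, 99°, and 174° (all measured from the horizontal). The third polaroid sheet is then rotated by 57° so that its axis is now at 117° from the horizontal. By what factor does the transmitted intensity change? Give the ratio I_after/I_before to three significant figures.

Before rotation:
Unpolarized light through the first polarizer → I₁ = ½ I₀, now polarized at 28°.
I₂ = I₁ cos²(99° − 28°) = 0.5 I₀ · cos²(71°) = 0.053 I₀.
I₃ = I₂ cos²(174° − 99°) = 0.053 I₀ · cos²(75°) = 0.00355 I₀.
After rotation:
Unpolarized light through the first polarizer → I₁ = ½ I₀, now polarized at 28°.
I₂ = I₁ cos²(99° − 28°) = 0.5 I₀ · cos²(71°) = 0.053 I₀.
I₃ = I₂ cos²(117° − 99°) = 0.053 I₀ · cos²(18°) = 0.04794 I₀.
Ratio = 0.04794 / 0.00355 = 13.5.

I_new/I_old ≈ 13.5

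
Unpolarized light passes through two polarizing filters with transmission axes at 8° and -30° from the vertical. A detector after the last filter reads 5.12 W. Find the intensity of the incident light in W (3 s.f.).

Unpolarized light through the first polarizer → I₁ = ½ I₀, now polarized at 8°.
I₂ = I₁ cos²(-30° − 8°) = 0.5 I₀ · cos²(38°) = 0.3105 I₀.
So 5.12 W = 0.3105 I₀, giving I₀ = 5.12/0.3105 = 16.49 W.

I₀ ≈ 16.5 W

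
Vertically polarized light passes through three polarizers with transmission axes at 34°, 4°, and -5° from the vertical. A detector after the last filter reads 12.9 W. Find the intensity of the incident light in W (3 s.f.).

I₀ ≈ 25.7 W

I₁ = I₀ cos²(34° − 0°) = I₀ cos²(34°) = 0.6873 I₀.
I₂ = I₁ cos²(4° − 34°) = 0.6873 I₀ · cos²(30°) = 0.5155 I₀.
I₃ = I₂ cos²(-5° − 4°) = 0.5155 I₀ · cos²(9°) = 0.5029 I₀.
So 12.9 W = 0.5029 I₀, giving I₀ = 12.9/0.5029 = 25.65 W.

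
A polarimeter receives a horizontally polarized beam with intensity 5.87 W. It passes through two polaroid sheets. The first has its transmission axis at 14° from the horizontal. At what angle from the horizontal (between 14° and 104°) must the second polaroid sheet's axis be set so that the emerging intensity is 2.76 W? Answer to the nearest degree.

I₁ = I₀ cos²(14° − 0°) = I₀ cos²(14°) = 0.9415 I₀.
Target fraction: 2.76 / 5.87 W = 0.4702 of I₀.
Need I₂/I₀ = 0.4702, so cos²(θ − 14°) = 0.4702 / 0.9415 = 0.4994.
θ − 14° = arccos(√0.4994) = 45.0°, giving θ ≈ 14 + 45.0 = 59.0°.

θ ≈ 59°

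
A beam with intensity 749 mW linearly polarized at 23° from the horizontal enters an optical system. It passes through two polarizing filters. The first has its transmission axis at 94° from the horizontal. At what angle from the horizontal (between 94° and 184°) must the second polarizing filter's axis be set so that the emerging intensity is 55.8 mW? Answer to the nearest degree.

θ ≈ 127°

I₁ = I₀ cos²(94° − 23°) = I₀ cos²(71°) = 0.106 I₀.
Target fraction: 55.8 / 749 mW = 0.0745 of I₀.
Need I₂/I₀ = 0.0745, so cos²(θ − 94°) = 0.0745 / 0.106 = 0.7029.
θ − 94° = arccos(√0.7029) = 33.0°, giving θ ≈ 94 + 33.0 = 127.0°.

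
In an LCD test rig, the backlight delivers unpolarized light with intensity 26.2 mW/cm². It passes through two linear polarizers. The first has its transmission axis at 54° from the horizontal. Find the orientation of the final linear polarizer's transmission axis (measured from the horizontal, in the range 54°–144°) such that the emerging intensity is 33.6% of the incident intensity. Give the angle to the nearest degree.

Unpolarized light through the first polarizer → I₁ = ½ I₀, now polarized at 54°.
Need I₂/I₀ = 0.336, so cos²(θ − 54°) = 0.336 / 0.5 = 0.672.
θ − 54° = arccos(√0.672) = 34.9°, giving θ ≈ 54 + 34.9 = 88.9°.

θ ≈ 89°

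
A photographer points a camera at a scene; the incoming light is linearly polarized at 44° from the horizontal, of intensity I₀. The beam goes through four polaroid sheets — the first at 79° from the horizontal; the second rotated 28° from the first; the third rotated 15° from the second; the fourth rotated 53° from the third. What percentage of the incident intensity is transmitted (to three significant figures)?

≈ 17.7%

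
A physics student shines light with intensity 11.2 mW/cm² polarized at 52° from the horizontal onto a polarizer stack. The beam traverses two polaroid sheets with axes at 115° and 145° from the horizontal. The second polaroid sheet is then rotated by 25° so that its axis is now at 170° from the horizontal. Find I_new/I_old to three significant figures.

Before rotation:
I₁ = I₀ cos²(115° − 52°) = I₀ cos²(63°) = 0.2061 I₀.
I₂ = I₁ cos²(145° − 115°) = 0.2061 I₀ · cos²(30°) = 0.1546 I₀.
After rotation:
I₁ = I₀ cos²(115° − 52°) = I₀ cos²(63°) = 0.2061 I₀.
I₂ = I₁ cos²(170° − 115°) = 0.2061 I₀ · cos²(55°) = 0.06781 I₀.
Ratio = 0.06781 / 0.1546 = 0.4387.

I_new/I_old ≈ 0.439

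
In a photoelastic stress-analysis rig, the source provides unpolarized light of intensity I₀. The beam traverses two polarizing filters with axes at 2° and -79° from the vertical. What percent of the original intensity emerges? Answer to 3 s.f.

Unpolarized light through the first polarizer → I₁ = ½ I₀, now polarized at 2°.
I₂ = I₁ cos²(-79° − 2°) = 0.5 I₀ · cos²(81°) = 0.01224 I₀.
That is 1.224% of the incident intensity.

≈ 1.22%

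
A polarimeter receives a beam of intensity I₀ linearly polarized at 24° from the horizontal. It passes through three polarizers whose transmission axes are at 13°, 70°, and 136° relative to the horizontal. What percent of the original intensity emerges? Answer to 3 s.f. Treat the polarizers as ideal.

≈ 4.73%

I₁ = I₀ cos²(13° − 24°) = I₀ cos²(11°) = 0.9636 I₀.
I₂ = I₁ cos²(70° − 13°) = 0.9636 I₀ · cos²(57°) = 0.2858 I₀.
I₃ = I₂ cos²(136° − 70°) = 0.2858 I₀ · cos²(66°) = 0.04729 I₀.
That is 4.729% of the incident intensity.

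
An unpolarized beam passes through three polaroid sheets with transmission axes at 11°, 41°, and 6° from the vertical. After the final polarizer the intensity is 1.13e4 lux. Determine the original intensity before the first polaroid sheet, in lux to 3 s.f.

Unpolarized light through the first polarizer → I₁ = ½ I₀, now polarized at 11°.
I₂ = I₁ cos²(41° − 11°) = 0.5 I₀ · cos²(30°) = 0.375 I₀.
I₃ = I₂ cos²(6° − 41°) = 0.375 I₀ · cos²(35°) = 0.2516 I₀.
So 1.13e4 lux = 0.2516 I₀, giving I₀ = 1.13e4/0.2516 = 4.491e+04 lux.

I₀ ≈ 4.49e4 lux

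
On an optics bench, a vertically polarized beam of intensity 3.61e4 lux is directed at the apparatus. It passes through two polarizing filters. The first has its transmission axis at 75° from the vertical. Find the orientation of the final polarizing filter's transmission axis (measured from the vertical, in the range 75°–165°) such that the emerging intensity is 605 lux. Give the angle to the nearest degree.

θ ≈ 135°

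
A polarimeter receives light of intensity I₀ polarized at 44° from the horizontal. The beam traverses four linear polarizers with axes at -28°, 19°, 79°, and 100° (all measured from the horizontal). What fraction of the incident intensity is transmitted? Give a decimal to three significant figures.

I₁ = I₀ cos²(-28° − 44°) = I₀ cos²(72°) = 0.09549 I₀.
I₂ = I₁ cos²(19° + 28°) = 0.09549 I₀ · cos²(47°) = 0.04442 I₀.
I₃ = I₂ cos²(79° − 19°) = 0.04442 I₀ · cos²(60°) = 0.0111 I₀.
I₄ = I₃ cos²(100° − 79°) = 0.0111 I₀ · cos²(21°) = 0.009678 I₀.
Transmitted fraction = 0.009678.

≈ 0.00968 I₀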